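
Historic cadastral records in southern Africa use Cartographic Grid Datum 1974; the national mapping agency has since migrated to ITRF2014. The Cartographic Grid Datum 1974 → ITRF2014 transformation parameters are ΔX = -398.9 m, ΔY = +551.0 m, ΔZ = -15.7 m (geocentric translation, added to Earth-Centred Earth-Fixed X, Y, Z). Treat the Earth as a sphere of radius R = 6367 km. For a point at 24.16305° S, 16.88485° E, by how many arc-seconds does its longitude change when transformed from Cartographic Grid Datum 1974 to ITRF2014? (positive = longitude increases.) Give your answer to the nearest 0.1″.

Δλ = 22.8″

sin φ = -0.409335, cos φ = 0.912384, sin λ = 0.290449, cos λ = 0.956890.
East component: ΔE = −sin λ·ΔX + cos λ·ΔY = −(0.290449)(-398.9) + (0.956890)(551.0) = 643.11 m.
1° of latitude spans πR/180 = 111125 m; at latitude φ, 1° of longitude spans that × cos φ = 101388.8 m, so Δλ = 643.11 / 101388.8 × 3600 = 22.835″.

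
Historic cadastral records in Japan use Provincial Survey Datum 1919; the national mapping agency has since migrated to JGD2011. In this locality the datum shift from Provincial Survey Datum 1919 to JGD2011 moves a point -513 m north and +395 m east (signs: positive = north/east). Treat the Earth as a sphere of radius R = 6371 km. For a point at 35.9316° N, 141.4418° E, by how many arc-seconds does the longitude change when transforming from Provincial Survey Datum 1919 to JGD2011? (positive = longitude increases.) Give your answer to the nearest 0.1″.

At latitude 35.9316°, cos φ = 0.809718.
One radian of longitude at latitude φ spans R cos φ, so Δλ = ΔE / (R cos φ) = 395.0 / (6371000 × 0.809718) = 7.6569e-05 rad = 15.794″.

Δλ = 15.8″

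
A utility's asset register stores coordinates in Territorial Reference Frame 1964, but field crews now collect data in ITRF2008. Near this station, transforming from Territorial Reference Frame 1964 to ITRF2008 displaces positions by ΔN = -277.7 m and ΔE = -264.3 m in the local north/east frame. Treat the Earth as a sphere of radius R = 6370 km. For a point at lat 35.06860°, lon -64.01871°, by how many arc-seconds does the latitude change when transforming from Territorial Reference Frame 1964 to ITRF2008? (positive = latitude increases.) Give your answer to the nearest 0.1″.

On a sphere of radius R, 1 rad of latitude = R, so Δφ = ΔN / R = -277.7 / 6370000 = -4.3595e-05 rad = -8.992″.

Δφ = -9.0″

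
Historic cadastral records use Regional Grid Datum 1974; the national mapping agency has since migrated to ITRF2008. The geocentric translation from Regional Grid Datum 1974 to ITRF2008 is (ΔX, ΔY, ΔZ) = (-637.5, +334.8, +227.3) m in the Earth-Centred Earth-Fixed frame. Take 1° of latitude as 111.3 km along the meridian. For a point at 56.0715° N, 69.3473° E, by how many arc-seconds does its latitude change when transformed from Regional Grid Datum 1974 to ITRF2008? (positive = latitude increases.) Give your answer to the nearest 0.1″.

sin φ = 0.829735, cos φ = 0.558158, sin λ = 0.935736, cos λ = 0.352702.
North component: ΔN = −sin φ cos λ·ΔX − sin φ sin λ·ΔY + cos φ·ΔZ = −(0.829735)(0.352702)(-637.5) − (0.829735)(0.935736)(334.8) + (0.558158)(227.3) = 53.49 m.
1° of latitude spans 111300 m, so Δφ = 53.49 / 111300 × 3600 = 1.730″.

Δφ = 1.7″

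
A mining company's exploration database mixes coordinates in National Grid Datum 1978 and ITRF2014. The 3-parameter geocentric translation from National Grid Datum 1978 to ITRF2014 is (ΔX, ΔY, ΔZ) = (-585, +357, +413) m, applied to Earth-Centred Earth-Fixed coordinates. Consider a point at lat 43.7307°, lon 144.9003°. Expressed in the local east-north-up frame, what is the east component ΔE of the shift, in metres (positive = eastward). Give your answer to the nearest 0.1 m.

ΔE = 44.3 m

The local east axis at (φ, λ) is (−sin λ, cos λ, 0), so ΔE = −sin(144.9003°)·(-585) + cos(144.9003°)·357 = 44.30 m.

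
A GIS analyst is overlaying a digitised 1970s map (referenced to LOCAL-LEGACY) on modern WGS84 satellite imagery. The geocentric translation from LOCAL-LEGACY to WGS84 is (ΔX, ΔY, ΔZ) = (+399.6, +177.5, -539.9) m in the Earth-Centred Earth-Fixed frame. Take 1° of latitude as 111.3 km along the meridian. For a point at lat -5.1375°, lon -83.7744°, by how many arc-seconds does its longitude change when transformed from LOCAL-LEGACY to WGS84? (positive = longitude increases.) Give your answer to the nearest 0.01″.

Δλ = 13.53″

sin φ = -0.089546, cos φ = 0.995983, sin λ = -0.994103, cos λ = 0.108444.
East component: ΔE = −sin λ·ΔX + cos λ·ΔY = −(-0.994103)(399.6) + (0.108444)(177.5) = 416.49 m.
1° of latitude spans 111300 m; at latitude φ, 1° of longitude spans that × cos φ = 110852.9 m, so Δλ = 416.49 / 110852.9 × 3600 = 13.526″.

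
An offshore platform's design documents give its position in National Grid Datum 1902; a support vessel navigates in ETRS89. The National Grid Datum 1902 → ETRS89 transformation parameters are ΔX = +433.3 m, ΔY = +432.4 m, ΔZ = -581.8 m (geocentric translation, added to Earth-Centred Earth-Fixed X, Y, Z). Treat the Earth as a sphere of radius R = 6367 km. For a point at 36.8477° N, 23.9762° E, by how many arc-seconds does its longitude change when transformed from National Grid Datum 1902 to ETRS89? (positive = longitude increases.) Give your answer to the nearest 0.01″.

Δλ = 8.87″

sin φ = 0.599690, cos φ = 0.800232, sin λ = 0.406357, cos λ = 0.913714.
East component: ΔE = −sin λ·ΔX + cos λ·ΔY = −(0.406357)(433.3) + (0.913714)(432.4) = 219.02 m.
1° of latitude spans πR/180 = 111125 m; at latitude φ, 1° of longitude spans that × cos φ = 88925.9 m, so Δλ = 219.02 / 88925.9 × 3600 = 8.866″.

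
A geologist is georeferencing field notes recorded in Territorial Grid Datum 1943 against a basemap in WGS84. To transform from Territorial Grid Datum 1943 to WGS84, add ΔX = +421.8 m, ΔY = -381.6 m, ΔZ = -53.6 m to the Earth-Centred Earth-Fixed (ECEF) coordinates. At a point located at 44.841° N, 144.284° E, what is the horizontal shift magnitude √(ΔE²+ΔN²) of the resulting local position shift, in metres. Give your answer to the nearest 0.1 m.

At φ = 44.841°, λ = 144.284°: sin φ = 0.705142, cos φ = 0.709066, sin λ = 0.583768, cos λ = -0.811921.
ΔE = −sin λ·ΔX + cos λ·ΔY = −(0.583768)·(421.8) + (-0.811921)·(-381.6) = 63.60 m.
ΔN = −sin φ cos λ·ΔX − sin φ sin λ·ΔY + cos φ·ΔZ = −(0.705142)(-0.811921)(421.8) − (0.705142)(0.583768)(-381.6) + (0.709066)(-53.6) = 360.56 m.
Horizontal magnitude = √(ΔE² + ΔN²) = √(63.60² + 360.56²) = 366.13 m.

366.1 m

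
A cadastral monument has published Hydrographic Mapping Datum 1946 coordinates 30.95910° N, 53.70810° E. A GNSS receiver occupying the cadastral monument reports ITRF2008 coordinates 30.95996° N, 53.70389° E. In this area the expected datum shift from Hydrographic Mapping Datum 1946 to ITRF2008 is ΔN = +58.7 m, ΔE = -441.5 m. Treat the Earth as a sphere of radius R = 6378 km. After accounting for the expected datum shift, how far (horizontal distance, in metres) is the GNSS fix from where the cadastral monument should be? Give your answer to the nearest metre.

Observed coordinate differences: Δφ = +0.00086°, Δλ = -0.00421°.
Converting to metres (1° lat = 111317 m, cos φ = 0.857535): observed ΔN = 95.7 m, observed ΔE = -401.9 m.
Subtracting the expected shift leaves a residual of 95.7 − (58.7) = 37.0 m north and -401.9 − (-441.5) = 39.6 m east.
Residual distance = √(37.0² + 39.6²) = 54.2 m.

54 m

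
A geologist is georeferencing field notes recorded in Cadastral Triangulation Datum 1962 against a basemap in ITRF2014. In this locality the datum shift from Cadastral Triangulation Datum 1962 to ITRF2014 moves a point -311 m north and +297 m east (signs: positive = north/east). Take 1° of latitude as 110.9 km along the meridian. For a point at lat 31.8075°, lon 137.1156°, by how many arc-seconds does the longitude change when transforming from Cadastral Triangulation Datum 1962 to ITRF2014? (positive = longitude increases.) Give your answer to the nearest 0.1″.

At latitude 31.8075°, cos φ = 0.849824.
1° of longitude at this latitude = 110.9 × cos φ = 94.25 km, so Δλ = 297.0 / 94245.4 = 0.0031513° = 11.345″.

Δλ = 11.3″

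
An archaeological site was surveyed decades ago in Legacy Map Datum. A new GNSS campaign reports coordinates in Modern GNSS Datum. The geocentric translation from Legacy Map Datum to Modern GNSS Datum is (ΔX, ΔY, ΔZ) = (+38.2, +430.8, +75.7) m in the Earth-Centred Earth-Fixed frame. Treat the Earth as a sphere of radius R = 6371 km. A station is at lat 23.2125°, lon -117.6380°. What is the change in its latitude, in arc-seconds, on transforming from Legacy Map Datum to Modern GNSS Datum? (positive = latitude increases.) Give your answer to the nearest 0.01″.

sin φ = 0.394142, cos φ = 0.919049, sin λ = -0.885896, cos λ = -0.463884.
North component: ΔN = −sin φ cos λ·ΔX − sin φ sin λ·ΔY + cos φ·ΔZ = −(0.394142)(-0.463884)(38.2) − (0.394142)(-0.885896)(430.8) + (0.919049)(75.7) = 226.98 m.
1° of latitude spans πR/180 = 111195 m, so Δφ = 226.98 / 111195 × 3600 = 7.349″.

Δφ = 7.35″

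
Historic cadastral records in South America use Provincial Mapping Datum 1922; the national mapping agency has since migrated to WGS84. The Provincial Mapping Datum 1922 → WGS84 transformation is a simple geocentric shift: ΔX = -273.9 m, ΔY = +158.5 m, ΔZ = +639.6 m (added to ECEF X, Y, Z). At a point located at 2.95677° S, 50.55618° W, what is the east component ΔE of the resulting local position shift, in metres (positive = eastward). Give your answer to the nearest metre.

ΔE = -111 m

At φ = -2.95677°, λ = -50.55618°: sin φ = -0.051582, cos φ = 0.998669, sin λ = -0.772248, cos λ = 0.635321.
ΔE = −sin λ·ΔX + cos λ·ΔY = −(-0.772248)·(-273.9) + (0.635321)·(158.5) = -110.82 m.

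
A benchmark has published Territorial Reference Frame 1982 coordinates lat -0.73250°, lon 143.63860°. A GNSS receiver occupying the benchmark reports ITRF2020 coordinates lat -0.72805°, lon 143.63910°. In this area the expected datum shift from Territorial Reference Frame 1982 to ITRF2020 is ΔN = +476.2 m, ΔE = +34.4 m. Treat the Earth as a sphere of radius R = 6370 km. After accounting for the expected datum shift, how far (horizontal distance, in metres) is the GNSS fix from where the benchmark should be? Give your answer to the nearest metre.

28 m

Observed coordinate differences: Δφ = +0.00445°, Δλ = +0.00050°.
Converting to metres (1° lat = 111177 m, cos φ = 0.999918): observed ΔN = 494.7 m, observed ΔE = 55.6 m.
Subtracting the expected shift leaves a residual of 494.7 − (476.2) = 18.5 m north and 55.6 − (34.4) = 21.2 m east.
Residual distance = √(18.5² + 21.2²) = 28.2 m.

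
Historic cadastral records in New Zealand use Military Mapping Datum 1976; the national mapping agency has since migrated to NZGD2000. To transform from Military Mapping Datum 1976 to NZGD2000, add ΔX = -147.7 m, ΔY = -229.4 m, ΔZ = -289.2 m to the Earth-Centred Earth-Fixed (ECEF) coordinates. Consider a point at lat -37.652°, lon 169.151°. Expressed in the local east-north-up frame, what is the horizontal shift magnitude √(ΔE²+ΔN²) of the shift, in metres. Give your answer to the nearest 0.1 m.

At φ = -37.652°, λ = 169.151°: sin φ = -0.610864, cos φ = 0.791736, sin λ = 0.188221, cos λ = -0.982127.
ΔE = −sin λ·ΔX + cos λ·ΔY = −(0.188221)·(-147.7) + (-0.982127)·(-229.4) = 253.10 m.
ΔN = −sin φ cos λ·ΔX − sin φ sin λ·ΔY + cos φ·ΔZ = −(-0.610864)(-0.982127)(-147.7) − (-0.610864)(0.188221)(-229.4) + (0.791736)(-289.2) = -166.73 m.
Horizontal magnitude = √(ΔE² + ΔN²) = √(253.10² + (-166.73)²) = 303.08 m.

303.1 m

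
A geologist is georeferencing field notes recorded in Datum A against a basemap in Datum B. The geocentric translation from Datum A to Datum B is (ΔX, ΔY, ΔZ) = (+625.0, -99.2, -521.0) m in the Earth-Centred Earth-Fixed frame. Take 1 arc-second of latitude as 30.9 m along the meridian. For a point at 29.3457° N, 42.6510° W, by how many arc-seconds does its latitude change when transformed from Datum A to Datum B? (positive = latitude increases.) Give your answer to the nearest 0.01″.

sin φ = 0.490078, cos φ = 0.871679, sin λ = -0.677531, cos λ = 0.735494.
North component: ΔN = −sin φ cos λ·ΔX − sin φ sin λ·ΔY + cos φ·ΔZ = −(0.490078)(0.735494)(625.0) − (0.490078)(-0.677531)(-99.2) + (0.871679)(-521.0) = -712.36 m.
1° of latitude spans 3600 × 30.90 = 111240 m, so Δφ = -712.36 / 111240 × 3600 = -23.054″.

Δφ = -23.05″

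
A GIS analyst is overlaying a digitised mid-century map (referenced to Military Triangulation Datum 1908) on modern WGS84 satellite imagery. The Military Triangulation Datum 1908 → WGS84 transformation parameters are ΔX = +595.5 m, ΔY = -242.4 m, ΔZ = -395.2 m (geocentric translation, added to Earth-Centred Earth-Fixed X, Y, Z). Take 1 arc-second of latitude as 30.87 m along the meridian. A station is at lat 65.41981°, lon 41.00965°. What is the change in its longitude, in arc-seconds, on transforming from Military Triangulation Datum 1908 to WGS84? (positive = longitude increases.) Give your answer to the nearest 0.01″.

sin φ = 0.909380, cos φ = 0.415966, sin λ = 0.656186, cos λ = 0.754599.
East component: ΔE = −sin λ·ΔX + cos λ·ΔY = −(0.656186)(595.5) + (0.754599)(-242.4) = -573.67 m.
1° of latitude spans 3600 × 30.87 = 111132 m; at latitude φ, 1° of longitude spans that × cos φ = 46227.2 m, so Δλ = -573.67 / 46227.2 × 3600 = -44.676″.

Δλ = -44.68″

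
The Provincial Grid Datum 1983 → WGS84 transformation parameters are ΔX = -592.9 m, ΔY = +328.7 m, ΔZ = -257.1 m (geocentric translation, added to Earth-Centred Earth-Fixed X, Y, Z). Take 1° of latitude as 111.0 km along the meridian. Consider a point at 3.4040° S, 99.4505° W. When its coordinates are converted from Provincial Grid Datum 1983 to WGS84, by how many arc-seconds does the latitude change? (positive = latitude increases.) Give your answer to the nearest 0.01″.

sin φ = -0.059376, cos φ = 0.998236, sin λ = -0.986428, cos λ = -0.164195.
North component: ΔN = −sin φ cos λ·ΔX − sin φ sin λ·ΔY + cos φ·ΔZ = −(-0.059376)(-0.164195)(-592.9) − (-0.059376)(-0.986428)(328.7) + (0.998236)(-257.1) = -270.12 m.
1° of latitude spans 111000 m, so Δφ = -270.12 / 111000 × 3600 = -8.761″.

Δφ = -8.76″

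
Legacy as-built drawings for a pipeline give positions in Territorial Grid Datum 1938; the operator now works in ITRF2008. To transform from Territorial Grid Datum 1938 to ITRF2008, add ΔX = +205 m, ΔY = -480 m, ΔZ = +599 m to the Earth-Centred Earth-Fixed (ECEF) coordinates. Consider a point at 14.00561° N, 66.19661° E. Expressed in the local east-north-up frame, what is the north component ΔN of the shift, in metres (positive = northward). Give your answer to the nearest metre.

ΔN = 667 m

The local north axis is (−sin φ cos λ, −sin φ sin λ, cos φ), giving ΔN = -20.024 + 106.286 + 581.193 = 667.46 m.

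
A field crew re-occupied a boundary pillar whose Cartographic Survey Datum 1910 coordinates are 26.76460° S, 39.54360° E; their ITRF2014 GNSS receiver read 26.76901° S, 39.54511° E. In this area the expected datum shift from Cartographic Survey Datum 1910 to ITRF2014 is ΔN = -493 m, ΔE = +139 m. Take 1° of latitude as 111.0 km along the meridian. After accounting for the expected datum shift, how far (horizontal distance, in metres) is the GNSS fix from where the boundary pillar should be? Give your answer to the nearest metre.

11 m

Observed coordinate differences: Δφ = -0.00441°, Δλ = +0.00151°.
Converting to metres (1° lat = 111000 m, cos φ = 0.892864): observed ΔN = -489.5 m, observed ΔE = 149.7 m.
Subtracting the expected shift leaves a residual of -489.5 − (-493) = 3.5 m north and 149.7 − (139) = 10.7 m east.
Residual distance = √(3.5² + 10.7²) = 11.2 m.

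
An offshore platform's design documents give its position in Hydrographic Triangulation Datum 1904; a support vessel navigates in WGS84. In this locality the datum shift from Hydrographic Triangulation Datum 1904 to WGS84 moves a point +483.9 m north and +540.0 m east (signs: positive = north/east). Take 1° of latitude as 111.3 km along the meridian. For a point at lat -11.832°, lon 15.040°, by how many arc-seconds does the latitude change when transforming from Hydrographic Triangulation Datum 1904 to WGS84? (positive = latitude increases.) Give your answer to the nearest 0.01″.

Δφ = 15.65″

1° of latitude = 111.3 km, so Δφ = 483.9 / 111300 = 0.0043477° = 15.652″.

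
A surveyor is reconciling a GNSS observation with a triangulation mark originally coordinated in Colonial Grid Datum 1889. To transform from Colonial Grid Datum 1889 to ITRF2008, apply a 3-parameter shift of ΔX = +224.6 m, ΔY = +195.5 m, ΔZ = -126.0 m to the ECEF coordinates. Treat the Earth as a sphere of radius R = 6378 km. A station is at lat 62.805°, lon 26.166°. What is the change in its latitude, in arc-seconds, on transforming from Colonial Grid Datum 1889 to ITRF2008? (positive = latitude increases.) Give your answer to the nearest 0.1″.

sin φ = 0.889456, cos φ = 0.457020, sin λ = 0.440973, cos λ = 0.897520.
North component: ΔN = −sin φ cos λ·ΔX − sin φ sin λ·ΔY + cos φ·ΔZ = −(0.889456)(0.897520)(224.6) − (0.889456)(0.440973)(195.5) + (0.457020)(-126.0) = -313.56 m.
1° of latitude spans πR/180 = 111317 m, so Δφ = -313.56 / 111317 × 3600 = -10.141″.

Δφ = -10.1″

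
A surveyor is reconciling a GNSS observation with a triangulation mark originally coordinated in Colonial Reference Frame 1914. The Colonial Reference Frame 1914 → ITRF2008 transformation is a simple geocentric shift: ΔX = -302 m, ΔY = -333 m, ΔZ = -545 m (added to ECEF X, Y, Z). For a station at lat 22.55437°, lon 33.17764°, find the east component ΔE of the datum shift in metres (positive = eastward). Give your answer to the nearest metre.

The local east axis at (φ, λ) is (−sin λ, cos λ, 0), so ΔE = −sin(33.17764°)·(-302) + cos(33.17764°)·(-333) = -113.45 m.

ΔE = -113 m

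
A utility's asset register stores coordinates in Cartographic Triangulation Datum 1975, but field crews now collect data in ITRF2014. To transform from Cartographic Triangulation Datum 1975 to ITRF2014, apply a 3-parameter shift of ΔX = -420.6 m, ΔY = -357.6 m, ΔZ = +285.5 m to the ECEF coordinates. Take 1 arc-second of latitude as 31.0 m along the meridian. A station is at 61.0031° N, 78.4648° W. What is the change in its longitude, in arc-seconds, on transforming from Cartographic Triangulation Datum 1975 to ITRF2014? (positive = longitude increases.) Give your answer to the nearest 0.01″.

Δλ = -32.18″

sin φ = 0.874646, cos φ = 0.484762, sin λ = -0.979802, cos λ = 0.199970.
East component: ΔE = −sin λ·ΔX + cos λ·ΔY = −(-0.979802)(-420.6) + (0.199970)(-357.6) = -483.61 m.
1° of latitude spans 3600 × 31.00 = 111600 m; at latitude φ, 1° of longitude spans that × cos φ = 54099.5 m, so Δλ = -483.61 / 54099.5 × 3600 = -32.182″.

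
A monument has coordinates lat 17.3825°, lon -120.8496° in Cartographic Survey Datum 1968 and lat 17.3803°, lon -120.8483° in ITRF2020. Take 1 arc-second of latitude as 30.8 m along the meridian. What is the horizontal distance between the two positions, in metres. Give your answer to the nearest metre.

Δφ = 17.3803° − 17.3825° = -0.0022°; Δλ = -120.8483° − -120.8496° = +0.0013°.
1° of latitude = 3600 × 30.80 = 110880 m.
ΔN = Δφ × 110880 = -243.9 m; ΔE = Δλ × 110880 × cos(17.3825°) = +0.0013 × 110880 × 0.954332 = 137.6 m.
Distance = √(ΔE² + ΔN²) = √(137.6² + (-243.9)²) = 280.0 m.

280 m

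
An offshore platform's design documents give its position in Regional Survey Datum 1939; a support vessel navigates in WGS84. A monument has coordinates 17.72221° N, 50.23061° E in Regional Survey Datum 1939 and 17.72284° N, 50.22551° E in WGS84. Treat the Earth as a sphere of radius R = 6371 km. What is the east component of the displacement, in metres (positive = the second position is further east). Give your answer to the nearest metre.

ΔE = -540 m

Δφ = 17.72284° − 17.72221° = +0.00063°; Δλ = 50.22551° − 50.23061° = -0.00510°.
1° along a meridian = πR/180 = 111195 m.
ΔN = Δφ × 111195 = 70.1 m; ΔE = Δλ × 111195 × cos(17.72221°) = -0.00510 × 111195 × 0.952544 = -540.2 m.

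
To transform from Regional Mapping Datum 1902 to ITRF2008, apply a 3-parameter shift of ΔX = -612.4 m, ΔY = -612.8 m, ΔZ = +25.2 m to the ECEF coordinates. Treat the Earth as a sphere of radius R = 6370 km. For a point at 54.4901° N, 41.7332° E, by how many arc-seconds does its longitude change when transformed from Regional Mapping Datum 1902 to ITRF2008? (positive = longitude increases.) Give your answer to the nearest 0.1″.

Δλ = -2.8″

sin φ = 0.814015, cos φ = 0.580844, sin λ = 0.665663, cos λ = 0.746253.
East component: ΔE = −sin λ·ΔX + cos λ·ΔY = −(0.665663)(-612.4) + (0.746253)(-612.8) = -49.65 m.
1° of latitude spans πR/180 = 111177 m; at latitude φ, 1° of longitude spans that × cos φ = 64576.7 m, so Δλ = -49.65 / 64576.7 × 3600 = -2.768″.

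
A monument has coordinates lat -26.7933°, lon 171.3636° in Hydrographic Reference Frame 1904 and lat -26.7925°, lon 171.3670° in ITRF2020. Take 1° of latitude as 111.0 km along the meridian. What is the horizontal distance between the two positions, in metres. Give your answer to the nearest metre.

Δφ = -26.7925° − -26.7933° = +0.0008°; Δλ = 171.3670° − 171.3636° = +0.0034°.
ΔN = Δφ × 111000 = 88.8 m; ΔE = Δλ × 111000 × cos(-26.7933°) = +0.0034 × 111000 × 0.892639 = 336.9 m.
Distance = √(ΔE² + ΔN²) = √(336.9² + 88.8²) = 348.4 m.

348 m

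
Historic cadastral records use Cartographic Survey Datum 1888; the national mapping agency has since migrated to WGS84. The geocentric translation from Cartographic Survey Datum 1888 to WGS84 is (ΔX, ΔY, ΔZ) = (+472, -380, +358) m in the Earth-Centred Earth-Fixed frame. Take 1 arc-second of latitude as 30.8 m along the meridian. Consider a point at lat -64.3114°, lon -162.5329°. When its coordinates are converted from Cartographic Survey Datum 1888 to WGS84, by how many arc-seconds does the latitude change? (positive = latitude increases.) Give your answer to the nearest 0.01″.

Δφ = -4.80″

sin φ = -0.901163, cos φ = 0.433480, sin λ = -0.300158, cos λ = -0.953889.
North component: ΔN = −sin φ cos λ·ΔX − sin φ sin λ·ΔY + cos φ·ΔZ = −(-0.901163)(-0.953889)(472) − (-0.901163)(-0.300158)(-380) + (0.433480)(358) = -147.76 m.
1° of latitude spans 3600 × 30.80 = 110880 m, so Δφ = -147.76 / 110880 × 3600 = -4.798″.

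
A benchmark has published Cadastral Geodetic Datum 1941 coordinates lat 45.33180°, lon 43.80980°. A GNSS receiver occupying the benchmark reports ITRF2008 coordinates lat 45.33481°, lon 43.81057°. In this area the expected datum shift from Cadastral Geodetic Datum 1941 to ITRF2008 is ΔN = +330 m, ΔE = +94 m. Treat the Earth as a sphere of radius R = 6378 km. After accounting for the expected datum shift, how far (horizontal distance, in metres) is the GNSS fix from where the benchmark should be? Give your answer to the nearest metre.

Observed coordinate differences: Δφ = +0.00301°, Δλ = +0.00077°.
Converting to metres (1° lat = 111317 m, cos φ = 0.703000): observed ΔN = 335.1 m, observed ΔE = 60.3 m.
Subtracting the expected shift leaves a residual of 335.1 − (330) = 5.1 m north and 60.3 − (94) = -33.7 m east.
Residual distance = √(5.1² + (-33.7)²) = 34.1 m.

34 m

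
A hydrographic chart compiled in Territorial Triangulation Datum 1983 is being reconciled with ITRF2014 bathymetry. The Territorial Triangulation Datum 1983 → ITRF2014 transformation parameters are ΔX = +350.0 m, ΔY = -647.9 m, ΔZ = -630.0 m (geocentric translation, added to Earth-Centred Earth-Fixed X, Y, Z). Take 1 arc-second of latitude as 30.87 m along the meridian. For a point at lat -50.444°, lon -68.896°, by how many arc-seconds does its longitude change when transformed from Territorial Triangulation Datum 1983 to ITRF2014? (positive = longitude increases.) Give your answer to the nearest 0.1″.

Δλ = 4.7″

sin φ = -0.771003, cos φ = 0.636832, sin λ = -0.932928, cos λ = 0.360062.
East component: ΔE = −sin λ·ΔX + cos λ·ΔY = −(-0.932928)(350.0) + (0.360062)(-647.9) = 93.24 m.
1° of latitude spans 3600 × 30.87 = 111132 m; at latitude φ, 1° of longitude spans that × cos φ = 70772.4 m, so Δλ = 93.24 / 70772.4 × 3600 = 4.743″.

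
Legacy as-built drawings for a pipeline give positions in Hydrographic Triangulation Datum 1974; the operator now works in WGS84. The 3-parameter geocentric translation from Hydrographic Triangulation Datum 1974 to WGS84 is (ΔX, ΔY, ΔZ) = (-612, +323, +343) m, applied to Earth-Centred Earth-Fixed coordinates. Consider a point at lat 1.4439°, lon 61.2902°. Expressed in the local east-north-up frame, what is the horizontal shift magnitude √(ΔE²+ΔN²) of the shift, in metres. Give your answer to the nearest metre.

The local east axis at (φ, λ) is (−sin λ, cos λ, 0), so ΔE = −sin(61.2902°)·(-612) + cos(61.2902°)·323 = 691.92 m.
The local north axis is (−sin φ cos λ, −sin φ sin λ, cos φ), giving ΔN = 7.408 − 7.138 + 342.891 = 343.16 m.
Horizontal magnitude = √(ΔE² + ΔN²) = √(691.92² + 343.16²) = 772.35 m.

772 m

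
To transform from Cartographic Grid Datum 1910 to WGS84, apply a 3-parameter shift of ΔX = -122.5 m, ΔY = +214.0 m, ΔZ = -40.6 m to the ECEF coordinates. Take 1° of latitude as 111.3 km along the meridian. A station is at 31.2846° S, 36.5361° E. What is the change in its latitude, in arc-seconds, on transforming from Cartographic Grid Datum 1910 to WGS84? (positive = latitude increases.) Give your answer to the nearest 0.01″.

sin φ = -0.519289, cos φ = 0.854598, sin λ = 0.595329, cos λ = 0.803482.
North component: ΔN = −sin φ cos λ·ΔX − sin φ sin λ·ΔY + cos φ·ΔZ = −(-0.519289)(0.803482)(-122.5) − (-0.519289)(0.595329)(214.0) + (0.854598)(-40.6) = -19.65 m.
1° of latitude spans 111300 m, so Δφ = -19.65 / 111300 × 3600 = -0.636″.

Δφ = -0.64″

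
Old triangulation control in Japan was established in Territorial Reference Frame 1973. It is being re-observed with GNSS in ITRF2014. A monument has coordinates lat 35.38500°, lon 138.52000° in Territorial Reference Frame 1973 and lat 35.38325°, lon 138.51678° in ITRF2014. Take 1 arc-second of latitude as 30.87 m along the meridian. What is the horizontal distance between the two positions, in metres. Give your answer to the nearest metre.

Δφ = 35.38325° − 35.38500° = -0.00175°; Δλ = 138.51678° − 138.52000° = -0.00322°.
1° of latitude = 3600 × 30.87 = 111132 m.
ΔN = Δφ × 111132 = -194.5 m; ΔE = Δλ × 111132 × cos(35.38500°) = -0.00322 × 111132 × 0.815279 = -291.7 m.
Distance = √(ΔE² + ΔN²) = √((-291.7)² + (-194.5)²) = 350.6 m.

351 m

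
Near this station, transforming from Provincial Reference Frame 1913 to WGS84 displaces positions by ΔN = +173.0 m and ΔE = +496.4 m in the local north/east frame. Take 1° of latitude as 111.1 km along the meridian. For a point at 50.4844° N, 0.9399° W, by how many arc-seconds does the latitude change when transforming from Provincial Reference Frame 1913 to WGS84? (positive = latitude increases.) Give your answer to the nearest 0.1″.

1° of latitude = 111.1 km, so Δφ = 173.0 / 111100 = 0.0015572° = 5.606″.

Δφ = 5.6″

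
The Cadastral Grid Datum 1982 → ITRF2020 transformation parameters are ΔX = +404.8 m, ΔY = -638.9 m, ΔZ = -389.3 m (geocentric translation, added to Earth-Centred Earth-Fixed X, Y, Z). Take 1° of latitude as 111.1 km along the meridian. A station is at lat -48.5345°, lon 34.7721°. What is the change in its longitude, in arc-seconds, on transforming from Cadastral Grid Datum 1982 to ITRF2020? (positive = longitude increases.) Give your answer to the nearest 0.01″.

Δλ = -36.98″

sin φ = -0.749355, cos φ = 0.662169, sin λ = 0.570314, cos λ = 0.821427.
East component: ΔE = −sin λ·ΔX + cos λ·ΔY = −(0.570314)(404.8) + (0.821427)(-638.9) = -755.67 m.
1° of latitude spans 111100 m; at latitude φ, 1° of longitude spans that × cos φ = 73567.0 m, so Δλ = -755.67 / 73567.0 × 3600 = -36.979″.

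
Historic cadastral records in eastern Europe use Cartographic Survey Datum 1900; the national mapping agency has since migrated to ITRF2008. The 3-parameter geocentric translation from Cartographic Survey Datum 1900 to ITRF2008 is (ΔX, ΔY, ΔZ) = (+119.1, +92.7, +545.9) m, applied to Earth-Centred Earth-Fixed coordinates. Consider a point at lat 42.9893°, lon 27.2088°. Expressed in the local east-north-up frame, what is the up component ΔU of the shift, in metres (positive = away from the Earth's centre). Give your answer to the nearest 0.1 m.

The local up (radial) axis is (cos φ cos λ, cos φ sin λ, sin φ), giving ΔU = 77.479 + 31.004 + 372.228 = 480.71 m.

ΔU = 480.7 m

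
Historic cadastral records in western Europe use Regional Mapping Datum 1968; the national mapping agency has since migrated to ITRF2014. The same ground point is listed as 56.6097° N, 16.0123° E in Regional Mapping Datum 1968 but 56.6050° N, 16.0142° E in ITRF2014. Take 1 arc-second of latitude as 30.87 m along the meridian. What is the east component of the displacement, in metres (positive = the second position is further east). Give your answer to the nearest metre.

ΔE = 116 m

Δφ = 56.6050° − 56.6097° = -0.0047°; Δλ = 16.0142° − 16.0123° = +0.0019°.
1° of latitude = 3600 × 30.87 = 111132 m.
ΔN = Δφ × 111132 = -522.3 m; ΔE = Δλ × 111132 × cos(56.6097°) = +0.0019 × 111132 × 0.550339 = 116.2 m.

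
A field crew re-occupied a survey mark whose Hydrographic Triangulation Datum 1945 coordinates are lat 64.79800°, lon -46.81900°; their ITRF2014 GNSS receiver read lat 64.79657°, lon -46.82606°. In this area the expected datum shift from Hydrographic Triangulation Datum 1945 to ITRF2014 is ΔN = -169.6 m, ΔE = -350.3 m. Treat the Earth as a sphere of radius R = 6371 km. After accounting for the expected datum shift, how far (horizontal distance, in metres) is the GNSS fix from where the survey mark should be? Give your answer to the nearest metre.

Observed coordinate differences: Δφ = -0.00143°, Δλ = -0.00706°.
Converting to metres (1° lat = 111195 m, cos φ = 0.425811): observed ΔN = -159.0 m, observed ΔE = -334.3 m.
Subtracting the expected shift leaves a residual of -159.0 − (-169.6) = 10.6 m north and -334.3 − (-350.3) = 16.0 m east.
Residual distance = √(10.6² + 16.0²) = 19.2 m.

19 m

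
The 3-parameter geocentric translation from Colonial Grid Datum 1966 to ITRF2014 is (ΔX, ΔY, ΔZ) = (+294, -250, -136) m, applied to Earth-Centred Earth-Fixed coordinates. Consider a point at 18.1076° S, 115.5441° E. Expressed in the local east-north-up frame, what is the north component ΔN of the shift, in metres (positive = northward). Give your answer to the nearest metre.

The local north axis is (−sin φ cos λ, −sin φ sin λ, cos φ), giving ΔN = -39.402 − 70.106 − 129.265 = -238.77 m.

ΔN = -239 m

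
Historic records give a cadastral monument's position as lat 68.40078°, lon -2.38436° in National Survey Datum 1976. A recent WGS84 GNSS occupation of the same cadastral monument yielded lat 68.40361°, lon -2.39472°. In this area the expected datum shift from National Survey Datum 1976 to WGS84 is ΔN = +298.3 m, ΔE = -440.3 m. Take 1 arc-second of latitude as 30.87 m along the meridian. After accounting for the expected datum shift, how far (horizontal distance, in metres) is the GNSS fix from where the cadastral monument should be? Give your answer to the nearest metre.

23 m

Observed coordinate differences: Δφ = +0.00283°, Δλ = -0.01036°.
Converting to metres (1° lat = 111132 m, cos φ = 0.368112): observed ΔN = 314.5 m, observed ΔE = -423.8 m.
Subtracting the expected shift leaves a residual of 314.5 − (298.3) = 16.2 m north and -423.8 − (-440.3) = 16.5 m east.
Residual distance = √(16.2² + 16.5²) = 23.1 m.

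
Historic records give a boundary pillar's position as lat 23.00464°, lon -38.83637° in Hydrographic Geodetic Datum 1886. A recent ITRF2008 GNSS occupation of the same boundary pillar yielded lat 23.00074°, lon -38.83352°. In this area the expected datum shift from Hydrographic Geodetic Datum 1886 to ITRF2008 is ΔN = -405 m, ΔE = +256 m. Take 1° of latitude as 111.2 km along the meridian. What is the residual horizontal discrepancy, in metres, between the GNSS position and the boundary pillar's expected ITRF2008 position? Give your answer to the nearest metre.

Observed coordinate differences: Δφ = -0.00390°, Δλ = +0.00285°.
Converting to metres (1° lat = 111200 m, cos φ = 0.920473): observed ΔN = -433.7 m, observed ΔE = 291.7 m.
Subtracting the expected shift leaves a residual of -433.7 − (-405) = -28.7 m north and 291.7 − (256) = 35.7 m east.
Residual distance = √((-28.7)² + 35.7²) = 45.8 m.

46 m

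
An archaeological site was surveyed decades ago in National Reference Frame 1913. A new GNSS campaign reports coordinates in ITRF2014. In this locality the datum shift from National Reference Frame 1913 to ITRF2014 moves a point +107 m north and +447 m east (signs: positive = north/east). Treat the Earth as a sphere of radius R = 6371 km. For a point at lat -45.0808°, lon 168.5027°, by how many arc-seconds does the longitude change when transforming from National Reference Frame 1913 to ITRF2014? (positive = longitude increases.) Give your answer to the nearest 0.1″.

Δλ = 20.5″

At latitude -45.0808°, cos φ = 0.706109.
One radian of longitude at latitude φ spans R cos φ, so Δλ = ΔE / (R cos φ) = 447.0 / (6371000 × 0.706109) = 9.9364e-05 rad = 20.495″.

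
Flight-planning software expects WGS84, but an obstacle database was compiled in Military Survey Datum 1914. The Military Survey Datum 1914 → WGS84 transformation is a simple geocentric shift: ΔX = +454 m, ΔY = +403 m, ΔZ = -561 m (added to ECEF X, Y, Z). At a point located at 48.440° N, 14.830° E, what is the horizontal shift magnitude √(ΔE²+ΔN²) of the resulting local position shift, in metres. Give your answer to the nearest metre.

At φ = 48.440°, λ = 14.830°: sin φ = 0.748261, cos φ = 0.663404, sin λ = 0.255952, cos λ = 0.966690.
ΔE = −sin λ·ΔX + cos λ·ΔY = −(0.255952)·(454) + (0.966690)·(403) = 273.37 m.
ΔN = −sin φ cos λ·ΔX − sin φ sin λ·ΔY + cos φ·ΔZ = −(0.748261)(0.966690)(454) − (0.748261)(0.255952)(403) + (0.663404)(-561) = -777.75 m.
Horizontal magnitude = √(ΔE² + ΔN²) = √(273.37² + (-777.75)²) = 824.39 m.

824 m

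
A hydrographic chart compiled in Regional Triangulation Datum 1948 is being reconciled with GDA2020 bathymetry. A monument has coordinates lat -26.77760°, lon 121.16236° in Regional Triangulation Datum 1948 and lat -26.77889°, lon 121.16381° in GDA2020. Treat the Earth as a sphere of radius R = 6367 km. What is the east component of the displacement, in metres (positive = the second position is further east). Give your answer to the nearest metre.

Δφ = -26.77889° − -26.77760° = -0.00129°; Δλ = 121.16381° − 121.16236° = +0.00145°.
1° along a meridian = πR/180 = 111125 m.
ΔN = Δφ × 111125 = -143.4 m; ΔE = Δλ × 111125 × cos(-26.77760°) = +0.00145 × 111125 × 0.892762 = 143.9 m.

ΔE = 144 m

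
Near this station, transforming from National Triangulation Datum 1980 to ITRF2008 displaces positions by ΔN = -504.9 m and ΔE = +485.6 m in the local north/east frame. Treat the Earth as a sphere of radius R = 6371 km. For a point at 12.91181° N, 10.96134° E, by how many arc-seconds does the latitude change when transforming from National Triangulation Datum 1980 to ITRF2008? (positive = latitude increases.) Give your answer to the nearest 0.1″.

Δφ = -16.3″

On a sphere of radius R, 1 rad of latitude = R, so Δφ = ΔN / R = -504.9 / 6371000 = -7.9250e-05 rad = -16.346″.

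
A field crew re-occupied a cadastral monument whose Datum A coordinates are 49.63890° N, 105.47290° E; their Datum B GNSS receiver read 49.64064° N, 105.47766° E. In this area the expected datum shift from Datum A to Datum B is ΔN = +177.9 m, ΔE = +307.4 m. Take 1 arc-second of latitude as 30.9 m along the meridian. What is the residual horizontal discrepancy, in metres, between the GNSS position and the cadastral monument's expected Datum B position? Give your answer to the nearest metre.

39 m

Observed coordinate differences: Δφ = +0.00174°, Δλ = +0.00476°.
Converting to metres (1° lat = 111240 m, cos φ = 0.647603): observed ΔN = 193.6 m, observed ΔE = 342.9 m.
Subtracting the expected shift leaves a residual of 193.6 − (177.9) = 15.7 m north and 342.9 − (307.4) = 35.5 m east.
Residual distance = √(15.7² + 35.5²) = 38.8 m.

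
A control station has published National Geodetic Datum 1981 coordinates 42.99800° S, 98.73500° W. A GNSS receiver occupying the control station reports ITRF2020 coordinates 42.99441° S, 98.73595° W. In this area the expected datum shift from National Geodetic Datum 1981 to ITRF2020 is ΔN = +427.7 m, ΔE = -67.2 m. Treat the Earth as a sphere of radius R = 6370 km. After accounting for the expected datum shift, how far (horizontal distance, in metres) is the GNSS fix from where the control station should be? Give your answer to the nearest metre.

Observed coordinate differences: Δφ = +0.00359°, Δλ = -0.00095°.
Converting to metres (1° lat = 111177 m, cos φ = 0.731378): observed ΔN = 399.1 m, observed ΔE = -77.2 m.
Subtracting the expected shift leaves a residual of 399.1 − (427.7) = -28.6 m north and -77.2 − (-67.2) = -10.0 m east.
Residual distance = √((-28.6)² + (-10.0)²) = 30.3 m.

30 m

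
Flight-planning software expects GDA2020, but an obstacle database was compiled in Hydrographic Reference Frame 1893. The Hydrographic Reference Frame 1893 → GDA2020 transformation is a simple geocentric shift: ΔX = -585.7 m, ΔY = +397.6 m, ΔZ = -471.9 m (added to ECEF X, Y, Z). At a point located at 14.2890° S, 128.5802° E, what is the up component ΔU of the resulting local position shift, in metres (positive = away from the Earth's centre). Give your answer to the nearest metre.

ΔU = 772 m

The local up (radial) axis is (cos φ cos λ, cos φ sin λ, sin φ), giving ΔU = 353.948 + 301.203 + 116.471 = 771.62 m.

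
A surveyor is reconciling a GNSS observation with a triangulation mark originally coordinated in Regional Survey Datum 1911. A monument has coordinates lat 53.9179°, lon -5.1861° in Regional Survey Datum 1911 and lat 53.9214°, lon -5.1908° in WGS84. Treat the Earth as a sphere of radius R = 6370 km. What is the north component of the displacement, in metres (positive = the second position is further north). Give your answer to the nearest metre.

Δφ = 53.9214° − 53.9179° = +0.0035°; Δλ = -5.1908° − -5.1861° = -0.0047°.
1° along a meridian = πR/180 = 111177 m.
ΔN = Δφ × 111177 = 389.1 m; ΔE = Δλ × 111177 × cos(53.9179°) = -0.0047 × 111177 × 0.588944 = -307.7 m.

ΔN = 389 m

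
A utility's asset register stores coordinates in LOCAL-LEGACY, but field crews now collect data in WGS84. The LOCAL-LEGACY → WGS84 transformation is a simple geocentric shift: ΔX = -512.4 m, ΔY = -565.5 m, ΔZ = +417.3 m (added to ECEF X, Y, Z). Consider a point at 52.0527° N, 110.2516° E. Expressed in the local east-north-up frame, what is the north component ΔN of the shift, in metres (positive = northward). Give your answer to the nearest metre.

ΔN = 535 m

At φ = 52.0527°, λ = 110.2516°: sin φ = 0.788577, cos φ = 0.614936, sin λ = 0.938182, cos λ = -0.346143.
ΔN = −sin φ cos λ·ΔX − sin φ sin λ·ΔY + cos φ·ΔZ = −(0.788577)(-0.346143)(-512.4) − (0.788577)(0.938182)(-565.5) + (0.614936)(417.3) = 535.12 m.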